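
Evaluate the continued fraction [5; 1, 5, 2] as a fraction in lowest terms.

Using pₖ = aₖpₖ₋₁ + pₖ₋₂ and qₖ = aₖqₖ₋₁ + qₖ₋₂:
  k=0: a=5, p=5, q=1
  k=1: a=1, p=6, q=1
  k=2: a=5, p=35, q=6
  k=3: a=2, p=76, q=13

76/13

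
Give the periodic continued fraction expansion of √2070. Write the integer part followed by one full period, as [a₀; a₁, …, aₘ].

[45; 2, 90]

a₀ = ⌊√2070⌋ = 45.
With m₀=0, d₀=1 and mₖ₊₁ = dₖaₖ − mₖ, dₖ₊₁ = (n − mₖ₊₁²)/dₖ, aₖ₊₁ = ⌊(a₀+mₖ₊₁)/dₖ₊₁⌋:
  k=1: m=45, d=45, a=2
  k=2: m=45, d=1, a=90
d=1 and a=2a₀=90 at k=2, so the next step gives (m, d) = (45, 45) again — its k=1 value — and the period has length 2.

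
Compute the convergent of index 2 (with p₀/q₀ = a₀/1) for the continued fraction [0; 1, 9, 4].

Using pₖ = aₖpₖ₋₁ + pₖ₋₂, qₖ = aₖqₖ₋₁ + qₖ₋₂ (with p₋₁=1, p₋₂=0, q₋₁=0, q₋₂=1):
  k=0: a=0, p=0, q=1
  k=1: a=1, p=1, q=1
  k=2: a=9, p=9, q=10

9/10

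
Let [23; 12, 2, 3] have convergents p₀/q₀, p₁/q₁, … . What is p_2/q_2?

Using pₖ = aₖpₖ₋₁ + pₖ₋₂, qₖ = aₖqₖ₋₁ + qₖ₋₂ (with p₋₁=1, p₋₂=0, q₋₁=0, q₋₂=1):
  k=0: a=23, p=23, q=1
  k=1: a=12, p=277, q=12
  k=2: a=2, p=577, q=25

577/25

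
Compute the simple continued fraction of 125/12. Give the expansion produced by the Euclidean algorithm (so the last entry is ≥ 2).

125 = 10×12 + 5
12 = 2×5 + 2
5 = 2×2 + 1
2 = 2×1 + 0  (stop)
So 125/12 = [10; 2, 2, 2].

[10; 2, 2, 2]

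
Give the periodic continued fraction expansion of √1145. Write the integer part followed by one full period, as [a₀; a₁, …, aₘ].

[33; 1, 5, 5, 1, 66]

a₀ = ⌊√1145⌋ = 33.
With m₀=0, d₀=1 and mₖ₊₁ = dₖaₖ − mₖ, dₖ₊₁ = (n − mₖ₊₁²)/dₖ, aₖ₊₁ = ⌊(a₀+mₖ₊₁)/dₖ₊₁⌋:
  k=1: m=33, d=56, a=1
  k=2: m=23, d=11, a=5
  k=3: m=32, d=11, a=5
  k=4: m=23, d=56, a=1
  k=5: m=33, d=1, a=66
d=1 and a=2a₀=66 at k=5, so the next step gives (m, d) = (33, 56) again — its k=1 value — and the period has length 5.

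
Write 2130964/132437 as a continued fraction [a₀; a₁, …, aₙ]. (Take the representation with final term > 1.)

[16; 11, 16, 14, 3, 17]

2130964 = 16×132437 + 11972
132437 = 11×11972 + 745
11972 = 16×745 + 52
745 = 14×52 + 17
52 = 3×17 + 1
17 = 17×1 + 0  (stop)
So 2130964/132437 = [16; 11, 16, 14, 3, 17].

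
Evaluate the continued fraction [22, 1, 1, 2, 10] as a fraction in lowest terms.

Using pₖ = aₖpₖ₋₁ + pₖ₋₂ and qₖ = aₖqₖ₋₁ + qₖ₋₂:
  k=0: a=22, p=22, q=1
  k=1: a=1, p=23, q=1
  k=2: a=1, p=45, q=2
  k=3: a=2, p=113, q=5
  k=4: a=10, p=1175, q=52

1175/52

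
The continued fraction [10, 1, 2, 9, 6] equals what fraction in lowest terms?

Fold from the inside: start with 6/1.
  9 + 1/6 = 55/6
  2 + 6/55 = 116/55
  1 + 55/116 = 171/116
  10 + 116/171 = 1826/171

1826/171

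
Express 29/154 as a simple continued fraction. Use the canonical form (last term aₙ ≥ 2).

29 = 0×154 + 29
154 = 5×29 + 9
29 = 3×9 + 2
9 = 4×2 + 1
2 = 2×1 + 0  (stop)
So 29/154 = [0; 5, 3, 4, 2].

[0; 5, 3, 4, 2]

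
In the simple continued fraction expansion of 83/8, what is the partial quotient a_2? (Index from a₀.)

1

83 = 10·8 + 3   →  a_0 = 10
8 = 2·3 + 2   →  a_1 = 2
3 = 1·2 + 1   →  a_2 = 1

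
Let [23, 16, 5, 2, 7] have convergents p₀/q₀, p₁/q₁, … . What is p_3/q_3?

Using pₖ = aₖpₖ₋₁ + pₖ₋₂, qₖ = aₖqₖ₋₁ + qₖ₋₂ (with p₋₁=1, p₋₂=0, q₋₁=0, q₋₂=1):
  k=0: a=23, p=23, q=1
  k=1: a=16, p=369, q=16
  k=2: a=5, p=1868, q=81
  k=3: a=2, p=4105, q=178

4105/178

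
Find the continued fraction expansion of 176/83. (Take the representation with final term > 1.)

176 = 2×83 + 10
83 = 8×10 + 3
10 = 3×3 + 1
3 = 3×1 + 0  (stop)
So 176/83 = [2; 8, 3, 3].

[2; 8, 3, 3]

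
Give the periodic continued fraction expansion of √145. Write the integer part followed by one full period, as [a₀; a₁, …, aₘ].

a₀ = ⌊√145⌋ = 12.
With m₀=0, d₀=1 and mₖ₊₁ = dₖaₖ − mₖ, dₖ₊₁ = (n − mₖ₊₁²)/dₖ, aₖ₊₁ = ⌊(a₀+mₖ₊₁)/dₖ₊₁⌋:
  k=1: m=12, d=1, a=24
d=1 and a=2a₀=24 at k=1, so the next step gives (m, d) = (12, 1) again — its k=1 value — and the period has length 1.

[12; 24]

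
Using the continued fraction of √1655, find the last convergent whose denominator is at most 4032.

√1655 = [40; 1, 2, 7, 16, 7, 2, 1, 80, …] (period length 8).
Convergents:
  p_0/q_0 = 40/1
  p_1/q_1 = 41/1
  p_2/q_2 = 122/3
  p_3/q_3 = 895/22
  p_4/q_4 = 14442/355
  p_5/q_5 = 101989/2507
  p_6/q_6 = 218420/5369
q_5 = 2507 ≤ 4032 < 5369 = q_6, so the answer is 101989/2507.

101989/2507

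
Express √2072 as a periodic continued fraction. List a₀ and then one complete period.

[45; 1, 1, 12, 1, 1, 90]

a₀ = ⌊√2072⌋ = 45.
With m₀=0, d₀=1 and mₖ₊₁ = dₖaₖ − mₖ, dₖ₊₁ = (n − mₖ₊₁²)/dₖ, aₖ₊₁ = ⌊(a₀+mₖ₊₁)/dₖ₊₁⌋:
  k=1: m=45, d=47, a=1
  k=2: m=2, d=44, a=1
  k=3: m=42, d=7, a=12
  k=4: m=42, d=44, a=1
  k=5: m=2, d=47, a=1
  k=6: m=45, d=1, a=90
d=1 and a=2a₀=90 at k=6, so the next step gives (m, d) = (45, 47) again — its k=1 value — and the period has length 6.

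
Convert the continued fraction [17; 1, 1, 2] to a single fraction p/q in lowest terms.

88/5

Fold from the inside: start with 2/1.
  1 + 1/2 = 3/2
  1 + 2/3 = 5/3
  17 + 3/5 = 88/5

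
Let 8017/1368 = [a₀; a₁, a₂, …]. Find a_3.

8017 = 5·1368 + 1177   →  a_0 = 5
1368 = 1·1177 + 191   →  a_1 = 1
1177 = 6·191 + 31   →  a_2 = 6
191 = 6·31 + 5   →  a_3 = 6

6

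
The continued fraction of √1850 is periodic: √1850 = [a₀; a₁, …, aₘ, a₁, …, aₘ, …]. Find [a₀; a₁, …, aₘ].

a₀ = ⌊√1850⌋ = 43.

[43; 86]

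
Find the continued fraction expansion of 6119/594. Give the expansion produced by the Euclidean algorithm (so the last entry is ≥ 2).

[10; 3, 3, 7, 8]

6119 = 10*594 + 179
594 = 3*179 + 57
179 = 3*57 + 8
57 = 7*8 + 1
8 = 8*1 + 0  (stop)
So 6119/594 = [10; 3, 3, 7, 8].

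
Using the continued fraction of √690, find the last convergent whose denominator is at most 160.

√690 = [26; 3, 1, 2, 1, 3, 52, …] (period length 6).
Convergents:
  p_0/q_0 = 26/1
  p_1/q_1 = 79/3
  p_2/q_2 = 105/4
  p_3/q_3 = 289/11
  p_4/q_4 = 394/15
  p_5/q_5 = 1471/56
  p_6/q_6 = 76886/2927
q_5 = 56 ≤ 160 < 2927 = q_6, so the answer is 1471/56.

1471/56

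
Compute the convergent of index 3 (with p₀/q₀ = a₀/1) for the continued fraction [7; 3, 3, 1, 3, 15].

Using pₖ = aₖpₖ₋₁ + pₖ₋₂, qₖ = aₖqₖ₋₁ + qₖ₋₂ (with p₋₁=1, p₋₂=0, q₋₁=0, q₋₂=1):
  k=0: a=7, p=7, q=1
  k=1: a=3, p=22, q=3
  k=2: a=3, p=73, q=10
  k=3: a=1, p=95, q=13

95/13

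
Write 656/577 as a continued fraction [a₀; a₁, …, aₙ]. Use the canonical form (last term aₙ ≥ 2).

656 = 1×577 + 79
577 = 7×79 + 24
79 = 3×24 + 7
24 = 3×7 + 3
7 = 2×3 + 1
3 = 3×1 + 0  (stop)
So 656/577 = [1; 7, 3, 3, 2, 3].

[1; 7, 3, 3, 2, 3]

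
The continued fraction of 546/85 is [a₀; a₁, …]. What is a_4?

546 = 6·85 + 36   →  a_0 = 6
85 = 2·36 + 13   →  a_1 = 2
36 = 2·13 + 10   →  a_2 = 2
13 = 1·10 + 3   →  a_3 = 1
10 = 3·3 + 1   →  a_4 = 3

3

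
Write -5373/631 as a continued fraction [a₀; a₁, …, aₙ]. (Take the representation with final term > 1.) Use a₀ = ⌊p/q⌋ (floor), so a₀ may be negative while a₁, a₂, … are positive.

[-9; 2, 16, 9, 2]

-5373 = -9·631 + 306
631 = 2·306 + 19
306 = 16·19 + 2
19 = 9·2 + 1
2 = 2·1 + 0  (stop)
So -5373/631 = [-9; 2, 16, 9, 2].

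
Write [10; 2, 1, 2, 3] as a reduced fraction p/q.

Using pₖ = aₖpₖ₋₁ + pₖ₋₂ and qₖ = aₖqₖ₋₁ + qₖ₋₂:
  k=0: a=10, p=10, q=1
  k=1: a=2, p=21, q=2
  k=2: a=1, p=31, q=3
  k=3: a=2, p=83, q=8
  k=4: a=3, p=280, q=27

280/27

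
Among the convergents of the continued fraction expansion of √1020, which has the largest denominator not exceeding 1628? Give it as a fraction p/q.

√1020 = [31; 1, 14, 1, 62, …] (period length 4).
Convergents:
  p_0/q_0 = 31/1
  p_1/q_1 = 32/1
  p_2/q_2 = 479/15
  p_3/q_3 = 511/16
  p_4/q_4 = 32161/1007
  p_5/q_5 = 32672/1023
  p_6/q_6 = 489569/15329
q_5 = 1023 ≤ 1628 < 15329 = q_6, so the answer is 32672/1023.

32672/1023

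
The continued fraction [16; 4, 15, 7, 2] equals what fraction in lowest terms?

14995/923

Fold from the inside: start with 2/1.
  7 + 1/2 = 15/2
  15 + 2/15 = 227/15
  4 + 15/227 = 923/227
  16 + 227/923 = 14995/923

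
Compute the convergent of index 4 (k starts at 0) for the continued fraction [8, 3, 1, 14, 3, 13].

Using pₖ = aₖpₖ₋₁ + pₖ₋₂, qₖ = aₖqₖ₋₁ + qₖ₋₂ (with p₋₁=1, p₋₂=0, q₋₁=0, q₋₂=1):
  k=0: a=8, p=8, q=1
  k=1: a=3, p=25, q=3
  k=2: a=1, p=33, q=4
  k=3: a=14, p=487, q=59
  k=4: a=3, p=1494, q=181

1494/181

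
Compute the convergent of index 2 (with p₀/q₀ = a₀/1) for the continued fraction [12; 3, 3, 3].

123/10

Using pₖ = aₖpₖ₋₁ + pₖ₋₂, qₖ = aₖqₖ₋₁ + qₖ₋₂ (with p₋₁=1, p₋₂=0, q₋₁=0, q₋₂=1):
  k=0: a=12, p=12, q=1
  k=1: a=3, p=37, q=3
  k=2: a=3, p=123, q=10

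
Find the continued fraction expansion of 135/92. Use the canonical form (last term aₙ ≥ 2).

135 = 1*92 + 43
92 = 2*43 + 6
43 = 7*6 + 1
6 = 6*1 + 0  (stop)
So 135/92 = [1; 2, 7, 6].

[1; 2, 7, 6]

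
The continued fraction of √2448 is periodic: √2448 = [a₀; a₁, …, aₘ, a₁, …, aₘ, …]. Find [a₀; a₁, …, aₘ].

[49; 2, 10, 2, 98]

a₀ = ⌊√2448⌋ = 49.
With m₀=0, d₀=1 and mₖ₊₁ = dₖaₖ − mₖ, dₖ₊₁ = (n − mₖ₊₁²)/dₖ, aₖ₊₁ = ⌊(a₀+mₖ₊₁)/dₖ₊₁⌋:
  k=1: m=49, d=47, a=2
  k=2: m=45, d=9, a=10
  k=3: m=45, d=47, a=2
  k=4: m=49, d=1, a=98
d=1 and a=2a₀=98 at k=4, so the next step gives (m, d) = (49, 47) again — its k=1 value — and the period has length 4.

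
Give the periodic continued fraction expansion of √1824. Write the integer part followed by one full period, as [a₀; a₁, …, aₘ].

[42; 1, 2, 2, 2, 1, 84]

a₀ = ⌊√1824⌋ = 42.
With m₀=0, d₀=1 and mₖ₊₁ = dₖaₖ − mₖ, dₖ₊₁ = (n − mₖ₊₁²)/dₖ, aₖ₊₁ = ⌊(a₀+mₖ₊₁)/dₖ₊₁⌋:
  k=1: m=42, d=60, a=1
  k=2: m=18, d=25, a=2
  k=3: m=32, d=32, a=2
  k=4: m=32, d=25, a=2
  k=5: m=18, d=60, a=1
  k=6: m=42, d=1, a=84
d=1 and a=2a₀=84 at k=6, so the next step gives (m, d) = (42, 60) again — its k=1 value — and the period has length 6.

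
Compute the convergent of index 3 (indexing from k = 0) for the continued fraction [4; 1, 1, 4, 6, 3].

41/9

Using pₖ = aₖpₖ₋₁ + pₖ₋₂, qₖ = aₖqₖ₋₁ + qₖ₋₂ (with p₋₁=1, p₋₂=0, q₋₁=0, q₋₂=1):
  k=0: a=4, p=4, q=1
  k=1: a=1, p=5, q=1
  k=2: a=1, p=9, q=2
  k=3: a=4, p=41, q=9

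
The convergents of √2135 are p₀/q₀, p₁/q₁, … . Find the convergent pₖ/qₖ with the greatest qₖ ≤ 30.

√2135 = [46; 4, 1, 5, 1, 4, 92, …] (period length 6).
Convergents:
  p_0/q_0 = 46/1
  p_1/q_1 = 185/4
  p_2/q_2 = 231/5
  p_3/q_3 = 1340/29
  p_4/q_4 = 1571/34
q_3 = 29 ≤ 30 < 34 = q_4, so the answer is 1340/29.

1340/29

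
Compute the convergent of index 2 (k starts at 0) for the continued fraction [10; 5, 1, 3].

Using pₖ = aₖpₖ₋₁ + pₖ₋₂, qₖ = aₖqₖ₋₁ + qₖ₋₂ (with p₋₁=1, p₋₂=0, q₋₁=0, q₋₂=1):
  k=0: a=10, p=10, q=1
  k=1: a=5, p=51, q=5
  k=2: a=1, p=61, q=6

61/6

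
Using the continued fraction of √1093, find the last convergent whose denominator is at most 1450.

√1093 = [33; 16, 1, 1, 16, 66, …] (period length 5).
Convergents:
  p_0/q_0 = 33/1
  p_1/q_1 = 529/16
  p_2/q_2 = 562/17
  p_3/q_3 = 1091/33
  p_4/q_4 = 18018/545
  p_5/q_5 = 1190279/36003
q_4 = 545 ≤ 1450 < 36003 = q_5, so the answer is 18018/545.

18018/545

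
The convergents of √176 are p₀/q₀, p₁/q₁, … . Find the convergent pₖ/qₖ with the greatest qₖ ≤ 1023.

5227/394

√176 = [13; 3, 1, 3, 26, …] (period length 4).
Convergents:
  p_0/q_0 = 13/1
  p_1/q_1 = 40/3
  p_2/q_2 = 53/4
  p_3/q_3 = 199/15
  p_4/q_4 = 5227/394
  p_5/q_5 = 15880/1197
q_4 = 394 ≤ 1023 < 1197 = q_5, so the answer is 5227/394.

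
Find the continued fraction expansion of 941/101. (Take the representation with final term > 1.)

[9; 3, 6, 2, 2]

941 = 9×101 + 32
101 = 3×32 + 5
32 = 6×5 + 2
5 = 2×2 + 1
2 = 2×1 + 0  (stop)
So 941/101 = [9; 3, 6, 2, 2].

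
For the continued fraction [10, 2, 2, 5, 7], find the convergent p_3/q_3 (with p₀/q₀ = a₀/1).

Using pₖ = aₖpₖ₋₁ + pₖ₋₂, qₖ = aₖqₖ₋₁ + qₖ₋₂ (with p₋₁=1, p₋₂=0, q₋₁=0, q₋₂=1):
  k=0: a=10, p=10, q=1
  k=1: a=2, p=21, q=2
  k=2: a=2, p=52, q=5
  k=3: a=5, p=281, q=27

281/27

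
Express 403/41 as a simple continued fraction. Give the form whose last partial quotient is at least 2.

403 = 9×41 + 34
41 = 1×34 + 7
34 = 4×7 + 6
7 = 1×6 + 1
6 = 6×1 + 0  (stop)
So 403/41 = [9; 1, 4, 1, 6].

[9; 1, 4, 1, 6]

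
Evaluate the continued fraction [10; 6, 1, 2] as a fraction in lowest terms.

Using pₖ = aₖpₖ₋₁ + pₖ₋₂ and qₖ = aₖqₖ₋₁ + qₖ₋₂:
  k=0: a=10, p=10, q=1
  k=1: a=6, p=61, q=6
  k=2: a=1, p=71, q=7
  k=3: a=2, p=203, q=20

203/20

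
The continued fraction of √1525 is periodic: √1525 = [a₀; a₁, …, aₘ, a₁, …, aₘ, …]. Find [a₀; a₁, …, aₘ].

a₀ = ⌊√1525⌋ = 39.
With m₀=0, d₀=1 and mₖ₊₁ = dₖaₖ − mₖ, dₖ₊₁ = (n − mₖ₊₁²)/dₖ, aₖ₊₁ = ⌊(a₀+mₖ₊₁)/dₖ₊₁⌋:
  k=1: m=39, d=4, a=19
  k=2: m=37, d=39, a=1
  k=3: m=2, d=39, a=1
  k=4: m=37, d=4, a=19
  k=5: m=39, d=1, a=78
d=1 and a=2a₀=78 at k=5, so the next step gives (m, d) = (39, 4) again — its k=1 value — and the period has length 5.

[39; 19, 1, 1, 19, 78]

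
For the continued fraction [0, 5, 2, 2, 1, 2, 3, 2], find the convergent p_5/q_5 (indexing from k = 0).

Using pₖ = aₖpₖ₋₁ + pₖ₋₂, qₖ = aₖqₖ₋₁ + qₖ₋₂ (with p₋₁=1, p₋₂=0, q₋₁=0, q₋₂=1):
  k=0: a=0, p=0, q=1
  k=1: a=5, p=1, q=5
  k=2: a=2, p=2, q=11
  k=3: a=2, p=5, q=27
  k=4: a=1, p=7, q=38
  k=5: a=2, p=19, q=103

19/103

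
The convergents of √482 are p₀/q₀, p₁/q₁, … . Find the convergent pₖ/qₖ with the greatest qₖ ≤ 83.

483/22

√482 = [21; 1, 20, 1, 42, …] (period length 4).
Convergents:
  p_0/q_0 = 21/1
  p_1/q_1 = 22/1
  p_2/q_2 = 461/21
  p_3/q_3 = 483/22
  p_4/q_4 = 20747/945
q_3 = 22 ≤ 83 < 945 = q_4, so the answer is 483/22.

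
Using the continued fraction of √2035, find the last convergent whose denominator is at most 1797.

36585/811

√2035 = [45; 9, 90, …] (period length 2).
Convergents:
  p_0/q_0 = 45/1
  p_1/q_1 = 406/9
  p_2/q_2 = 36585/811
  p_3/q_3 = 329671/7308
q_2 = 811 ≤ 1797 < 7308 = q_3, so the answer is 36585/811.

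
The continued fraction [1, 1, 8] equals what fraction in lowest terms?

17/9

Using pₖ = aₖpₖ₋₁ + pₖ₋₂ and qₖ = aₖqₖ₋₁ + qₖ₋₂:
  k=0: a=1, p=1, q=1
  k=1: a=1, p=2, q=1
  k=2: a=8, p=17, q=9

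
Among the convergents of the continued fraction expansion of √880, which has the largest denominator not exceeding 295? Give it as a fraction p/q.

√880 = [29; 1, 1, 1, 58, …] (period length 4).
Convergents:
  p_0/q_0 = 29/1
  p_1/q_1 = 30/1
  p_2/q_2 = 59/2
  p_3/q_3 = 89/3
  p_4/q_4 = 5221/176
  p_5/q_5 = 5310/179
  p_6/q_6 = 10531/355
q_5 = 179 ≤ 295 < 355 = q_6, so the answer is 5310/179.

5310/179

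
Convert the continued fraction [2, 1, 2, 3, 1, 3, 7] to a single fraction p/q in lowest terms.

Fold from the inside: start with 7/1.
  3 + 1/7 = 22/7
  1 + 7/22 = 29/22
  3 + 22/29 = 109/29
  2 + 29/109 = 247/109
  1 + 109/247 = 356/247
  2 + 247/356 = 959/356

959/356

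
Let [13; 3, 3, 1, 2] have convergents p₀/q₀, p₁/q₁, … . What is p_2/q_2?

Using pₖ = aₖpₖ₋₁ + pₖ₋₂, qₖ = aₖqₖ₋₁ + qₖ₋₂ (with p₋₁=1, p₋₂=0, q₋₁=0, q₋₂=1):
  k=0: a=13, p=13, q=1
  k=1: a=3, p=40, q=3
  k=2: a=3, p=133, q=10

133/10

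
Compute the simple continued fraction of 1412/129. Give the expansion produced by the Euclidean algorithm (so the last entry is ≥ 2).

1412 = 10×129 + 122
129 = 1×122 + 7
122 = 17×7 + 3
7 = 2×3 + 1
3 = 3×1 + 0  (stop)
So 1412/129 = [10; 1, 17, 2, 3].

[10; 1, 17, 2, 3]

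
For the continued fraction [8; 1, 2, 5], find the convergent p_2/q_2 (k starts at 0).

26/3

Using pₖ = aₖpₖ₋₁ + pₖ₋₂, qₖ = aₖqₖ₋₁ + qₖ₋₂ (with p₋₁=1, p₋₂=0, q₋₁=0, q₋₂=1):
  k=0: a=8, p=8, q=1
  k=1: a=1, p=9, q=1
  k=2: a=2, p=26, q=3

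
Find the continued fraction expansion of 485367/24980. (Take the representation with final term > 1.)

[19; 2, 3, 12, 16, 18]

485367 = 19×24980 + 10747
24980 = 2×10747 + 3486
10747 = 3×3486 + 289
3486 = 12×289 + 18
289 = 16×18 + 1
18 = 18×1 + 0  (stop)
So 485367/24980 = [19; 2, 3, 12, 16, 18].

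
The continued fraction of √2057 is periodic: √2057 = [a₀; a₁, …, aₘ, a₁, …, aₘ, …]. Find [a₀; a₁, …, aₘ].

[45; 2, 1, 4, 1, 2, 90]

a₀ = ⌊√2057⌋ = 45.
With m₀=0, d₀=1 and mₖ₊₁ = dₖaₖ − mₖ, dₖ₊₁ = (n − mₖ₊₁²)/dₖ, aₖ₊₁ = ⌊(a₀+mₖ₊₁)/dₖ₊₁⌋:
  k=1: m=45, d=32, a=2
  k=2: m=19, d=53, a=1
  k=3: m=34, d=17, a=4
  k=4: m=34, d=53, a=1
  k=5: m=19, d=32, a=2
  k=6: m=45, d=1, a=90
d=1 and a=2a₀=90 at k=6, so the next step gives (m, d) = (45, 32) again — its k=1 value — and the period has length 6.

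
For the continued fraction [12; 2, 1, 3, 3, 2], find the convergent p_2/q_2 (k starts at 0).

37/3

Using pₖ = aₖpₖ₋₁ + pₖ₋₂, qₖ = aₖqₖ₋₁ + qₖ₋₂ (with p₋₁=1, p₋₂=0, q₋₁=0, q₋₂=1):
  k=0: a=12, p=12, q=1
  k=1: a=2, p=25, q=2
  k=2: a=1, p=37, q=3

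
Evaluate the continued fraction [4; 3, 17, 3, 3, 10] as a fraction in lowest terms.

Using pₖ = aₖpₖ₋₁ + pₖ₋₂ and qₖ = aₖqₖ₋₁ + qₖ₋₂:
  k=0: a=4, p=4, q=1
  k=1: a=3, p=13, q=3
  k=2: a=17, p=225, q=52
  k=3: a=3, p=688, q=159
  k=4: a=3, p=2289, q=529
  k=5: a=10, p=23578, q=5449

23578/5449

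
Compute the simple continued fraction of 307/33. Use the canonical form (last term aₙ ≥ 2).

[9; 3, 3, 3]

307 = 9×33 + 10
33 = 3×10 + 3
10 = 3×3 + 1
3 = 3×1 + 0  (stop)
So 307/33 = [9; 3, 3, 3].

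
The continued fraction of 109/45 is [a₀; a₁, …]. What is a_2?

2

109 = 2·45 + 19   →  a_0 = 2
45 = 2·19 + 7   →  a_1 = 2
19 = 2·7 + 5   →  a_2 = 2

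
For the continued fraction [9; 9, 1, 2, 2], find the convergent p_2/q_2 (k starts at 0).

Using pₖ = aₖpₖ₋₁ + pₖ₋₂, qₖ = aₖqₖ₋₁ + qₖ₋₂ (with p₋₁=1, p₋₂=0, q₋₁=0, q₋₂=1):
  k=0: a=9, p=9, q=1
  k=1: a=9, p=82, q=9
  k=2: a=1, p=91, q=10

91/10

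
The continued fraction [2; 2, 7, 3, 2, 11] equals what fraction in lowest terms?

Fold from the inside: start with 11/1.
  2 + 1/11 = 23/11
  3 + 11/23 = 80/23
  7 + 23/80 = 583/80
  2 + 80/583 = 1246/583
  2 + 583/1246 = 3075/1246

3075/1246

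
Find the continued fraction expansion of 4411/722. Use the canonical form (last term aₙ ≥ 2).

4411 = 6×722 + 79
722 = 9×79 + 11
79 = 7×11 + 2
11 = 5×2 + 1
2 = 2×1 + 0  (stop)
So 4411/722 = [6; 9, 7, 5, 2].

[6; 9, 7, 5, 2]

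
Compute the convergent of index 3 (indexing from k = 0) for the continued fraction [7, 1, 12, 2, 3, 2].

214/27

Using pₖ = aₖpₖ₋₁ + pₖ₋₂, qₖ = aₖqₖ₋₁ + qₖ₋₂ (with p₋₁=1, p₋₂=0, q₋₁=0, q₋₂=1):
  k=0: a=7, p=7, q=1
  k=1: a=1, p=8, q=1
  k=2: a=12, p=103, q=13
  k=3: a=2, p=214, q=27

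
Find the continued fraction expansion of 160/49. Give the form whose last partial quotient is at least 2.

[3; 3, 1, 3, 3]

160 = 3×49 + 13
49 = 3×13 + 10
13 = 1×10 + 3
10 = 3×3 + 1
3 = 3×1 + 0  (stop)
So 160/49 = [3; 3, 1, 3, 3].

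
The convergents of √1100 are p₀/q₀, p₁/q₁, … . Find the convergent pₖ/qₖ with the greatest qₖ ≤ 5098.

79201/2388

√1100 = [33; 6, 66, …] (period length 2).
Convergents:
  p_0/q_0 = 33/1
  p_1/q_1 = 199/6
  p_2/q_2 = 13167/397
  p_3/q_3 = 79201/2388
  p_4/q_4 = 5240433/158005
q_3 = 2388 ≤ 5098 < 158005 = q_4, so the answer is 79201/2388.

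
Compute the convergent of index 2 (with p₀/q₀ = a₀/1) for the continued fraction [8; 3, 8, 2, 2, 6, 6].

Using pₖ = aₖpₖ₋₁ + pₖ₋₂, qₖ = aₖqₖ₋₁ + qₖ₋₂ (with p₋₁=1, p₋₂=0, q₋₁=0, q₋₂=1):
  k=0: a=8, p=8, q=1
  k=1: a=3, p=25, q=3
  k=2: a=8, p=208, q=25

208/25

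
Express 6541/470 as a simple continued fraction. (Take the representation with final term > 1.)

[13; 1, 11, 19, 2]

6541 = 13*470 + 431
470 = 1*431 + 39
431 = 11*39 + 2
39 = 19*2 + 1
2 = 2*1 + 0  (stop)
So 6541/470 = [13; 1, 11, 19, 2].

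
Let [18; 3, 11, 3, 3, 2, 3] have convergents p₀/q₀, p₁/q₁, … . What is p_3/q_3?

Using pₖ = aₖpₖ₋₁ + pₖ₋₂, qₖ = aₖqₖ₋₁ + qₖ₋₂ (with p₋₁=1, p₋₂=0, q₋₁=0, q₋₂=1):
  k=0: a=18, p=18, q=1
  k=1: a=3, p=55, q=3
  k=2: a=11, p=623, q=34
  k=3: a=3, p=1924, q=105

1924/105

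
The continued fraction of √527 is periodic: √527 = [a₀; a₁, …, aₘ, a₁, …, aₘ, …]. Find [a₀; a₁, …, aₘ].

a₀ = ⌊√527⌋ = 22.

[22; 1, 21, 1, 44]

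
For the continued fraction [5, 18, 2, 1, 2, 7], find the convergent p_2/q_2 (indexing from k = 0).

Using pₖ = aₖpₖ₋₁ + pₖ₋₂, qₖ = aₖqₖ₋₁ + qₖ₋₂ (with p₋₁=1, p₋₂=0, q₋₁=0, q₋₂=1):
  k=0: a=5, p=5, q=1
  k=1: a=18, p=91, q=18
  k=2: a=2, p=187, q=37

187/37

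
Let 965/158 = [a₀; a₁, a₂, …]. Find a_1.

965 = 6·158 + 17   →  a_0 = 6
158 = 9·17 + 5   →  a_1 = 9

9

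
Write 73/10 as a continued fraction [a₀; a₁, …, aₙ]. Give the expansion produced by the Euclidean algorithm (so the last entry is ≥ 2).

[7; 3, 3]

73 = 7×10 + 3
10 = 3×3 + 1
3 = 3×1 + 0  (stop)
So 73/10 = [7; 3, 3].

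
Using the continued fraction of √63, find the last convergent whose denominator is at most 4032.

30233/3809

√63 = [7; 1, 14, …] (period length 2).
Convergents:
  p_0/q_0 = 7/1
  p_1/q_1 = 8/1
  p_2/q_2 = 119/15
  p_3/q_3 = 127/16
  p_4/q_4 = 1897/239
  p_5/q_5 = 2024/255
  p_6/q_6 = 30233/3809
  p_7/q_7 = 32257/4064
q_6 = 3809 ≤ 4032 < 4064 = q_7, so the answer is 30233/3809.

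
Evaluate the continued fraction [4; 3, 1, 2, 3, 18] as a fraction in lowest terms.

Using pₖ = aₖpₖ₋₁ + pₖ₋₂ and qₖ = aₖqₖ₋₁ + qₖ₋₂:
  k=0: a=4, p=4, q=1
  k=1: a=3, p=13, q=3
  k=2: a=1, p=17, q=4
  k=3: a=2, p=47, q=11
  k=4: a=3, p=158, q=37
  k=5: a=18, p=2891, q=677

2891/677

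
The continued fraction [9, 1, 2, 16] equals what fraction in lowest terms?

Fold from the inside: start with 16/1.
  2 + 1/16 = 33/16
  1 + 16/33 = 49/33
  9 + 33/49 = 474/49

474/49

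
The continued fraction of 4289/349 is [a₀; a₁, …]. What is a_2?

2

4289 = 12·349 + 101   →  a_0 = 12
349 = 3·101 + 46   →  a_1 = 3
101 = 2·46 + 9   →  a_2 = 2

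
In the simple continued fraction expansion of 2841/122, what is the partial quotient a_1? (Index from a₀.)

2841 = 23·122 + 35   →  a_0 = 23
122 = 3·35 + 17   →  a_1 = 3

3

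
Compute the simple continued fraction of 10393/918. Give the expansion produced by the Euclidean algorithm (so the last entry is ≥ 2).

[11; 3, 8, 1, 15, 2]

10393 = 11·918 + 295
918 = 3·295 + 33
295 = 8·33 + 31
33 = 1·31 + 2
31 = 15·2 + 1
2 = 2·1 + 0  (stop)
So 10393/918 = [11; 3, 8, 1, 15, 2].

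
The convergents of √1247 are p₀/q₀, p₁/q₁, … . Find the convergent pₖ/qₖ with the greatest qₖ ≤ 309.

√1247 = [35; 3, 5, 9, 1, 9, 5, 3, 70, …] (period length 8).
Convergents:
  p_0/q_0 = 35/1
  p_1/q_1 = 106/3
  p_2/q_2 = 565/16
  p_3/q_3 = 5191/147
  p_4/q_4 = 5756/163
  p_5/q_5 = 56995/1614
q_4 = 163 ≤ 309 < 1614 = q_5, so the answer is 5756/163.

5756/163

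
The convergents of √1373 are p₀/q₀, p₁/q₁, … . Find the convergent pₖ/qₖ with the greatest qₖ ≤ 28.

704/19

√1373 = [37; 18, 1, 1, 18, 74, …] (period length 5).
Convergents:
  p_0/q_0 = 37/1
  p_1/q_1 = 667/18
  p_2/q_2 = 704/19
  p_3/q_3 = 1371/37
q_2 = 19 ≤ 28 < 37 = q_3, so the answer is 704/19.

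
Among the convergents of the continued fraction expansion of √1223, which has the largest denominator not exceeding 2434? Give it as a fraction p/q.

√1223 = [34; 1, 33, 1, 68, …] (period length 4).
Convergents:
  p_0/q_0 = 34/1
  p_1/q_1 = 35/1
  p_2/q_2 = 1189/34
  p_3/q_3 = 1224/35
  p_4/q_4 = 84421/2414
  p_5/q_5 = 85645/2449
q_4 = 2414 ≤ 2434 < 2449 = q_5, so the answer is 84421/2414.

84421/2414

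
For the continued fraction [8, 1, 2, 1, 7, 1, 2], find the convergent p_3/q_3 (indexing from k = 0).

35/4

Using pₖ = aₖpₖ₋₁ + pₖ₋₂, qₖ = aₖqₖ₋₁ + qₖ₋₂ (with p₋₁=1, p₋₂=0, q₋₁=0, q₋₂=1):
  k=0: a=8, p=8, q=1
  k=1: a=1, p=9, q=1
  k=2: a=2, p=26, q=3
  k=3: a=1, p=35, q=4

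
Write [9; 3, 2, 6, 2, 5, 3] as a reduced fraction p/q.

15670/1687

Fold from the inside: start with 3/1.
  5 + 1/3 = 16/3
  2 + 3/16 = 35/16
  6 + 16/35 = 226/35
  2 + 35/226 = 487/226
  3 + 226/487 = 1687/487
  9 + 487/1687 = 15670/1687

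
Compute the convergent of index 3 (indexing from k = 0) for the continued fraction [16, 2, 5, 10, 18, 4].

Using pₖ = aₖpₖ₋₁ + pₖ₋₂, qₖ = aₖqₖ₋₁ + qₖ₋₂ (with p₋₁=1, p₋₂=0, q₋₁=0, q₋₂=1):
  k=0: a=16, p=16, q=1
  k=1: a=2, p=33, q=2
  k=2: a=5, p=181, q=11
  k=3: a=10, p=1843, q=112

1843/112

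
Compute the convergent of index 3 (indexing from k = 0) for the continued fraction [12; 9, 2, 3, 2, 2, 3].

799/66

Using pₖ = aₖpₖ₋₁ + pₖ₋₂, qₖ = aₖqₖ₋₁ + qₖ₋₂ (with p₋₁=1, p₋₂=0, q₋₁=0, q₋₂=1):
  k=0: a=12, p=12, q=1
  k=1: a=9, p=109, q=9
  k=2: a=2, p=230, q=19
  k=3: a=3, p=799, q=66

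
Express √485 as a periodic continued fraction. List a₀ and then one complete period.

[22; 44]

a₀ = ⌊√485⌋ = 22.
With m₀=0, d₀=1 and mₖ₊₁ = dₖaₖ − mₖ, dₖ₊₁ = (n − mₖ₊₁²)/dₖ, aₖ₊₁ = ⌊(a₀+mₖ₊₁)/dₖ₊₁⌋:
  k=1: m=22, d=1, a=44
d=1 and a=2a₀=44 at k=1, so the next step gives (m, d) = (22, 1) again — its k=1 value — and the period has length 1.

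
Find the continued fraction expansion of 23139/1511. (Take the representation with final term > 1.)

[15; 3, 5, 3, 14, 2]

23139 = 15*1511 + 474
1511 = 3*474 + 89
474 = 5*89 + 29
89 = 3*29 + 2
29 = 14*2 + 1
2 = 2*1 + 0  (stop)
So 23139/1511 = [15; 3, 5, 3, 14, 2].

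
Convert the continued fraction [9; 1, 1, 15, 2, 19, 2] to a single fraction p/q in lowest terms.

24341/2558

Using pₖ = aₖpₖ₋₁ + pₖ₋₂ and qₖ = aₖqₖ₋₁ + qₖ₋₂:
  k=0: a=9, p=9, q=1
  k=1: a=1, p=10, q=1
  k=2: a=1, p=19, q=2
  k=3: a=15, p=295, q=31
  k=4: a=2, p=609, q=64
  k=5: a=19, p=11866, q=1247
  k=6: a=2, p=24341, q=2558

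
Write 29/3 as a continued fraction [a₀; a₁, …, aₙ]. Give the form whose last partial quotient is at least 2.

29 = 9×3 + 2
3 = 1×2 + 1
2 = 2×1 + 0  (stop)
So 29/3 = [9; 1, 2].

[9; 1, 2]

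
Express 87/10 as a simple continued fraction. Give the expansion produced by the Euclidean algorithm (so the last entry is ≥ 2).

[8; 1, 2, 3]

87 = 8·10 + 7
10 = 1·7 + 3
7 = 2·3 + 1
3 = 3·1 + 0  (stop)
So 87/10 = [8; 1, 2, 3].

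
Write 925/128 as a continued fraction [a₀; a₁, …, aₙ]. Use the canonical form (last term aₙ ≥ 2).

925 = 7·128 + 29
128 = 4·29 + 12
29 = 2·12 + 5
12 = 2·5 + 2
5 = 2·2 + 1
2 = 2·1 + 0  (stop)
So 925/128 = [7; 4, 2, 2, 2, 2].

[7; 4, 2, 2, 2, 2]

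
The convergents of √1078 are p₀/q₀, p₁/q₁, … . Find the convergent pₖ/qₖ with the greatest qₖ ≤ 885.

12969/395

√1078 = [32; 1, 4, 1, 64, …] (period length 4).
Convergents:
  p_0/q_0 = 32/1
  p_1/q_1 = 33/1
  p_2/q_2 = 164/5
  p_3/q_3 = 197/6
  p_4/q_4 = 12772/389
  p_5/q_5 = 12969/395
  p_6/q_6 = 64648/1969
q_5 = 395 ≤ 885 < 1969 = q_6, so the answer is 12969/395.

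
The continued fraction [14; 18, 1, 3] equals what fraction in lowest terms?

1054/75

Fold from the inside: start with 3/1.
  1 + 1/3 = 4/3
  18 + 3/4 = 75/4
  14 + 4/75 = 1054/75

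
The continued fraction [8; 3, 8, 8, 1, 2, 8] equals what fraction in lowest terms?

Using pₖ = aₖpₖ₋₁ + pₖ₋₂ and qₖ = aₖqₖ₋₁ + qₖ₋₂:
  k=0: a=8, p=8, q=1
  k=1: a=3, p=25, q=3
  k=2: a=8, p=208, q=25
  k=3: a=8, p=1689, q=203
  k=4: a=1, p=1897, q=228
  k=5: a=2, p=5483, q=659
  k=6: a=8, p=45761, q=5500

45761/5500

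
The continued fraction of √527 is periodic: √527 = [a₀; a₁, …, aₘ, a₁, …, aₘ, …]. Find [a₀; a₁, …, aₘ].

a₀ = ⌊√527⌋ = 22.

[22; 1, 21, 1, 44]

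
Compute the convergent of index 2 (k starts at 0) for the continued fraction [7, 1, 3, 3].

31/4

Using pₖ = aₖpₖ₋₁ + pₖ₋₂, qₖ = aₖqₖ₋₁ + qₖ₋₂ (with p₋₁=1, p₋₂=0, q₋₁=0, q₋₂=1):
  k=0: a=7, p=7, q=1
  k=1: a=1, p=8, q=1
  k=2: a=3, p=31, q=4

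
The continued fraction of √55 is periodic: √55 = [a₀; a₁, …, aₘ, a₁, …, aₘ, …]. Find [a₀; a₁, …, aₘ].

a₀ = ⌊√55⌋ = 7.
With m₀=0, d₀=1 and mₖ₊₁ = dₖaₖ − mₖ, dₖ₊₁ = (n − mₖ₊₁²)/dₖ, aₖ₊₁ = ⌊(a₀+mₖ₊₁)/dₖ₊₁⌋:
  k=1: m=7, d=6, a=2
  k=2: m=5, d=5, a=2
  k=3: m=5, d=6, a=2
  k=4: m=7, d=1, a=14
d=1 and a=2a₀=14 at k=4, so the next step gives (m, d) = (7, 6) again — its k=1 value — and the period has length 4.

[7; 2, 2, 2, 14]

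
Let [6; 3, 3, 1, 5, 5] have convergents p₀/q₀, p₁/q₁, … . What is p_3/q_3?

82/13

Using pₖ = aₖpₖ₋₁ + pₖ₋₂, qₖ = aₖqₖ₋₁ + qₖ₋₂ (with p₋₁=1, p₋₂=0, q₋₁=0, q₋₂=1):
  k=0: a=6, p=6, q=1
  k=1: a=3, p=19, q=3
  k=2: a=3, p=63, q=10
  k=3: a=1, p=82, q=13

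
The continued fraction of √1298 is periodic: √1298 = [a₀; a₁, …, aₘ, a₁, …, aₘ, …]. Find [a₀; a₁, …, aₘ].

[36; 36, 72]

a₀ = ⌊√1298⌋ = 36.
With m₀=0, d₀=1 and mₖ₊₁ = dₖaₖ − mₖ, dₖ₊₁ = (n − mₖ₊₁²)/dₖ, aₖ₊₁ = ⌊(a₀+mₖ₊₁)/dₖ₊₁⌋:
  k=1: m=36, d=2, a=36
  k=2: m=36, d=1, a=72
d=1 and a=2a₀=72 at k=2, so the next step gives (m, d) = (36, 2) again — its k=1 value — and the period has length 2.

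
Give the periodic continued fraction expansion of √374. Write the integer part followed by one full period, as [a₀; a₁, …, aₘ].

[19; 2, 1, 18, 1, 2, 38]

a₀ = ⌊√374⌋ = 19.
With m₀=0, d₀=1 and mₖ₊₁ = dₖaₖ − mₖ, dₖ₊₁ = (n − mₖ₊₁²)/dₖ, aₖ₊₁ = ⌊(a₀+mₖ₊₁)/dₖ₊₁⌋:
  k=1: m=19, d=13, a=2
  k=2: m=7, d=25, a=1
  k=3: m=18, d=2, a=18
  k=4: m=18, d=25, a=1
  k=5: m=7, d=13, a=2
  k=6: m=19, d=1, a=38
d=1 and a=2a₀=38 at k=6, so the next step gives (m, d) = (19, 13) again — its k=1 value — and the period has length 6.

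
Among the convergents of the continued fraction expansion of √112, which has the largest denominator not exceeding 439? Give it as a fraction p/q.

√112 = [10; 1, 1, 2, 1, 1, 20, …] (period length 6).
Convergents:
  p_0/q_0 = 10/1
  p_1/q_1 = 11/1
  p_2/q_2 = 21/2
  p_3/q_3 = 53/5
  p_4/q_4 = 74/7
  p_5/q_5 = 127/12
  p_6/q_6 = 2614/247
  p_7/q_7 = 2741/259
  p_8/q_8 = 5355/506
q_7 = 259 ≤ 439 < 506 = q_8, so the answer is 2741/259.

2741/259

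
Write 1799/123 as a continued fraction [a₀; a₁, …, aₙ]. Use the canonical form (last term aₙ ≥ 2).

1799 = 14×123 + 77
123 = 1×77 + 46
77 = 1×46 + 31
46 = 1×31 + 15
31 = 2×15 + 1
15 = 15×1 + 0  (stop)
So 1799/123 = [14; 1, 1, 1, 2, 15].

[14; 1, 1, 1, 2, 15]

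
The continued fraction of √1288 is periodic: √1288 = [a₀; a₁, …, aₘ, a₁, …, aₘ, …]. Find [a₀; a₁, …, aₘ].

a₀ = ⌊√1288⌋ = 35.

[35; 1, 7, 1, 70]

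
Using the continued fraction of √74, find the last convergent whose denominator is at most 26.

43/5

√74 = [8; 1, 1, 1, 1, 16, …] (period length 5).
Convergents:
  p_0/q_0 = 8/1
  p_1/q_1 = 9/1
  p_2/q_2 = 17/2
  p_3/q_3 = 26/3
  p_4/q_4 = 43/5
  p_5/q_5 = 714/83
q_4 = 5 ≤ 26 < 83 = q_5, so the answer is 43/5.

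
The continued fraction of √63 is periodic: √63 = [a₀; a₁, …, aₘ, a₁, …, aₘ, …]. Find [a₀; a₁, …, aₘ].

a₀ = ⌊√63⌋ = 7.
With m₀=0, d₀=1 and mₖ₊₁ = dₖaₖ − mₖ, dₖ₊₁ = (n − mₖ₊₁²)/dₖ, aₖ₊₁ = ⌊(a₀+mₖ₊₁)/dₖ₊₁⌋:
  k=1: m=7, d=14, a=1
  k=2: m=7, d=1, a=14
d=1 and a=2a₀=14 at k=2, so the next step gives (m, d) = (7, 14) again — its k=1 value — and the period has length 2.

[7; 1, 14]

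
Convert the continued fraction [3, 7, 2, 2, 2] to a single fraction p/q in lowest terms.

279/89

Using pₖ = aₖpₖ₋₁ + pₖ₋₂ and qₖ = aₖqₖ₋₁ + qₖ₋₂:
  k=0: a=3, p=3, q=1
  k=1: a=7, p=22, q=7
  k=2: a=2, p=47, q=15
  k=3: a=2, p=116, q=37
  k=4: a=2, p=279, q=89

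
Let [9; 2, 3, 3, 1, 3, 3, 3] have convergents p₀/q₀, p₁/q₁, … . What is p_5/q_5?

1066/113

Using pₖ = aₖpₖ₋₁ + pₖ₋₂, qₖ = aₖqₖ₋₁ + qₖ₋₂ (with p₋₁=1, p₋₂=0, q₋₁=0, q₋₂=1):
  k=0: a=9, p=9, q=1
  k=1: a=2, p=19, q=2
  k=2: a=3, p=66, q=7
  k=3: a=3, p=217, q=23
  k=4: a=1, p=283, q=30
  k=5: a=3, p=1066, q=113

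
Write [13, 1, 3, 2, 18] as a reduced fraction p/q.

Using pₖ = aₖpₖ₋₁ + pₖ₋₂ and qₖ = aₖqₖ₋₁ + qₖ₋₂:
  k=0: a=13, p=13, q=1
  k=1: a=1, p=14, q=1
  k=2: a=3, p=55, q=4
  k=3: a=2, p=124, q=9
  k=4: a=18, p=2287, q=166

2287/166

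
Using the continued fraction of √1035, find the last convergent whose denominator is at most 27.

√1035 = [32; 5, 1, 5, 64, …] (period length 4).
Convergents:
  p_0/q_0 = 32/1
  p_1/q_1 = 161/5
  p_2/q_2 = 193/6
  p_3/q_3 = 1126/35
q_2 = 6 ≤ 27 < 35 = q_3, so the answer is 193/6.

193/6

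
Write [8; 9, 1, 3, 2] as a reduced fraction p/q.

Fold from the inside: start with 2/1.
  3 + 1/2 = 7/2
  1 + 2/7 = 9/7
  9 + 7/9 = 88/9
  8 + 9/88 = 713/88

713/88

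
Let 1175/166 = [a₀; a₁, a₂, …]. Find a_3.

1175 = 7·166 + 13   →  a_0 = 7
166 = 12·13 + 10   →  a_1 = 12
13 = 1·10 + 3   →  a_2 = 1
10 = 3·3 + 1   →  a_3 = 3

3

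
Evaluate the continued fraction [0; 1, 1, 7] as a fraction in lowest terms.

8/15

Using pₖ = aₖpₖ₋₁ + pₖ₋₂ and qₖ = aₖqₖ₋₁ + qₖ₋₂:
  k=0: a=0, p=0, q=1
  k=1: a=1, p=1, q=1
  k=2: a=1, p=1, q=2
  k=3: a=7, p=8, q=15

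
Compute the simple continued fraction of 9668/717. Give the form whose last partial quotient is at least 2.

[13; 2, 15, 11, 2]

9668 = 13×717 + 347
717 = 2×347 + 23
347 = 15×23 + 2
23 = 11×2 + 1
2 = 2×1 + 0  (stop)
So 9668/717 = [13; 2, 15, 11, 2].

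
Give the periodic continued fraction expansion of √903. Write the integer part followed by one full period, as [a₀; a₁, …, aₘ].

a₀ = ⌊√903⌋ = 30.
With m₀=0, d₀=1 and mₖ₊₁ = dₖaₖ − mₖ, dₖ₊₁ = (n − mₖ₊₁²)/dₖ, aₖ₊₁ = ⌊(a₀+mₖ₊₁)/dₖ₊₁⌋:
  k=1: m=30, d=3, a=20
  k=2: m=30, d=1, a=60
d=1 and a=2a₀=60 at k=2, so the next step gives (m, d) = (30, 3) again — its k=1 value — and the period has length 2.

[30; 20, 60]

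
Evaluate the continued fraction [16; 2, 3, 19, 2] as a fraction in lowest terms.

4551/277

Using pₖ = aₖpₖ₋₁ + pₖ₋₂ and qₖ = aₖqₖ₋₁ + qₖ₋₂:
  k=0: a=16, p=16, q=1
  k=1: a=2, p=33, q=2
  k=2: a=3, p=115, q=7
  k=3: a=19, p=2218, q=135
  k=4: a=2, p=4551, q=277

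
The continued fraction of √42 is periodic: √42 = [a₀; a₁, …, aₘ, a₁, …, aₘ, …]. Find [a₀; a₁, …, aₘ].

[6; 2, 12]

a₀ = ⌊√42⌋ = 6.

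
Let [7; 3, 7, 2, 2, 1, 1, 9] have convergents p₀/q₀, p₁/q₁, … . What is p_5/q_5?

Using pₖ = aₖpₖ₋₁ + pₖ₋₂, qₖ = aₖqₖ₋₁ + qₖ₋₂ (with p₋₁=1, p₋₂=0, q₋₁=0, q₋₂=1):
  k=0: a=7, p=7, q=1
  k=1: a=3, p=22, q=3
  k=2: a=7, p=161, q=22
  k=3: a=2, p=344, q=47
  k=4: a=2, p=849, q=116
  k=5: a=1, p=1193, q=163

1193/163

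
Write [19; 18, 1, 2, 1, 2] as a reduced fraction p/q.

3925/206

Fold from the inside: start with 2/1.
  1 + 1/2 = 3/2
  2 + 2/3 = 8/3
  1 + 3/8 = 11/8
  18 + 8/11 = 206/11
  19 + 11/206 = 3925/206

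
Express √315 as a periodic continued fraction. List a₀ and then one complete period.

[17; 1, 2, 1, 34]

a₀ = ⌊√315⌋ = 17.
With m₀=0, d₀=1 and mₖ₊₁ = dₖaₖ − mₖ, dₖ₊₁ = (n − mₖ₊₁²)/dₖ, aₖ₊₁ = ⌊(a₀+mₖ₊₁)/dₖ₊₁⌋:
  k=1: m=17, d=26, a=1
  k=2: m=9, d=9, a=2
  k=3: m=9, d=26, a=1
  k=4: m=17, d=1, a=34
d=1 and a=2a₀=34 at k=4, so the next step gives (m, d) = (17, 26) again — its k=1 value — and the period has length 4.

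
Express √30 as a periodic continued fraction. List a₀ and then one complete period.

a₀ = ⌊√30⌋ = 5.
With m₀=0, d₀=1 and mₖ₊₁ = dₖaₖ − mₖ, dₖ₊₁ = (n − mₖ₊₁²)/dₖ, aₖ₊₁ = ⌊(a₀+mₖ₊₁)/dₖ₊₁⌋:
  k=1: m=5, d=5, a=2
  k=2: m=5, d=1, a=10
d=1 and a=2a₀=10 at k=2, so the next step gives (m, d) = (5, 5) again — its k=1 value — and the period has length 2.

[5; 2, 10]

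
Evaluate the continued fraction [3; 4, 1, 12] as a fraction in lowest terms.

Using pₖ = aₖpₖ₋₁ + pₖ₋₂ and qₖ = aₖqₖ₋₁ + qₖ₋₂:
  k=0: a=3, p=3, q=1
  k=1: a=4, p=13, q=4
  k=2: a=1, p=16, q=5
  k=3: a=12, p=205, q=64

205/64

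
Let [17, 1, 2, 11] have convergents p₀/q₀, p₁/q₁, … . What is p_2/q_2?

53/3

Using pₖ = aₖpₖ₋₁ + pₖ₋₂, qₖ = aₖqₖ₋₁ + qₖ₋₂ (with p₋₁=1, p₋₂=0, q₋₁=0, q₋₂=1):
  k=0: a=17, p=17, q=1
  k=1: a=1, p=18, q=1
  k=2: a=2, p=53, q=3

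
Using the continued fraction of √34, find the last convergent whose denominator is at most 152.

√34 = [5; 1, 4, 1, 10, …] (period length 4).
Convergents:
  p_0/q_0 = 5/1
  p_1/q_1 = 6/1
  p_2/q_2 = 29/5
  p_3/q_3 = 35/6
  p_4/q_4 = 379/65
  p_5/q_5 = 414/71
  p_6/q_6 = 2035/349
q_5 = 71 ≤ 152 < 349 = q_6, so the answer is 414/71.

414/71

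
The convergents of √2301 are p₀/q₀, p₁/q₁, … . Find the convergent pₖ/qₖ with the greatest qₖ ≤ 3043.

145777/3039

√2301 = [47; 1, 30, 1, 94, …] (period length 4).
Convergents:
  p_0/q_0 = 47/1
  p_1/q_1 = 48/1
  p_2/q_2 = 1487/31
  p_3/q_3 = 1535/32
  p_4/q_4 = 145777/3039
  p_5/q_5 = 147312/3071
q_4 = 3039 ≤ 3043 < 3071 = q_5, so the answer is 145777/3039.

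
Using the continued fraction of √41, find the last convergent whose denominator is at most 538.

√41 = [6; 2, 2, 12, …] (period length 3).
Convergents:
  p_0/q_0 = 6/1
  p_1/q_1 = 13/2
  p_2/q_2 = 32/5
  p_3/q_3 = 397/62
  p_4/q_4 = 826/129
  p_5/q_5 = 2049/320
  p_6/q_6 = 25414/3969
q_5 = 320 ≤ 538 < 3969 = q_6, so the answer is 2049/320.

2049/320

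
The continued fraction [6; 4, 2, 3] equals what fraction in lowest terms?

193/31

Using pₖ = aₖpₖ₋₁ + pₖ₋₂ and qₖ = aₖqₖ₋₁ + qₖ₋₂:
  k=0: a=6, p=6, q=1
  k=1: a=4, p=25, q=4
  k=2: a=2, p=56, q=9
  k=3: a=3, p=193, q=31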